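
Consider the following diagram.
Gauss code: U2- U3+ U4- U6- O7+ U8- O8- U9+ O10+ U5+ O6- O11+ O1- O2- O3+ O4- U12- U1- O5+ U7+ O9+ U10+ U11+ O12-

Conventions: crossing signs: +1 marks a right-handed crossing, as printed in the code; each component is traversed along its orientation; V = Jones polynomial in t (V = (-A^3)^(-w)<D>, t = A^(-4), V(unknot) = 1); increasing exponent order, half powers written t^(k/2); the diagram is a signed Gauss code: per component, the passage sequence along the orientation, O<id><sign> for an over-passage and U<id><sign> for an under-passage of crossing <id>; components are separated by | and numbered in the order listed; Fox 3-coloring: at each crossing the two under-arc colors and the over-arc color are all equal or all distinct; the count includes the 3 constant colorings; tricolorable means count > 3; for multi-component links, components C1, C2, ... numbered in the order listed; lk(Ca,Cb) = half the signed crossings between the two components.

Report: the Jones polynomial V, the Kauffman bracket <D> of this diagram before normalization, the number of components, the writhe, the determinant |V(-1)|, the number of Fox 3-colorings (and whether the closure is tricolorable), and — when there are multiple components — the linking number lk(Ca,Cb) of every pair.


V(t) = t^-1 - 1 + 2t - 2t^2 + 2t^3 - 2t^4 + t^5
bracket: A^-20 - 2A^-16 + 2A^-12 - 2A^-8 + 2A^-4 - 1 + A^4, w = 0
1 component, writhe 0, over 12 crossings
det 11, colorings 3 of 3^12 — not tricolorable
observation: the span of V is 6, forcing >= 6 crossings in any diagram


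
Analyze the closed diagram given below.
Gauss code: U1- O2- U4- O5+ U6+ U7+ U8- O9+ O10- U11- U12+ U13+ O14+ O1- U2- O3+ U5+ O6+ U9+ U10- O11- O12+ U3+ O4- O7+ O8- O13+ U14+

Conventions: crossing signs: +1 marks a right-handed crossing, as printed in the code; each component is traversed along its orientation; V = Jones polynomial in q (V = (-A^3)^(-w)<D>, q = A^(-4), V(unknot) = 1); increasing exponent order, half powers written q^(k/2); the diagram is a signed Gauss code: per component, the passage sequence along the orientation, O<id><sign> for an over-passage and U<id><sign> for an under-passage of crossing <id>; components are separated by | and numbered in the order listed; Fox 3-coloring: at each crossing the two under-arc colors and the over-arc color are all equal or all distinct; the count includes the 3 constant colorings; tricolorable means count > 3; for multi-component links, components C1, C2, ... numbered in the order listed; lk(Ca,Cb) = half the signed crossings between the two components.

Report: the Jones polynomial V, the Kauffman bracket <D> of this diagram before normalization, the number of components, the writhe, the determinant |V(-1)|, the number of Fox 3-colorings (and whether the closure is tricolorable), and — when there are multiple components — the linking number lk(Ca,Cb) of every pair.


V = q + q^3 - q^4
<D> = -A^-10 + A^-6 + A^2 (w = +2)
1 component over 14 crossings, w = +2
9 Fox colorings among 3^14, |V(-1)| = 3: tricolorable
why: the span of V is 3, forcing >= 3 crossings in any diagram


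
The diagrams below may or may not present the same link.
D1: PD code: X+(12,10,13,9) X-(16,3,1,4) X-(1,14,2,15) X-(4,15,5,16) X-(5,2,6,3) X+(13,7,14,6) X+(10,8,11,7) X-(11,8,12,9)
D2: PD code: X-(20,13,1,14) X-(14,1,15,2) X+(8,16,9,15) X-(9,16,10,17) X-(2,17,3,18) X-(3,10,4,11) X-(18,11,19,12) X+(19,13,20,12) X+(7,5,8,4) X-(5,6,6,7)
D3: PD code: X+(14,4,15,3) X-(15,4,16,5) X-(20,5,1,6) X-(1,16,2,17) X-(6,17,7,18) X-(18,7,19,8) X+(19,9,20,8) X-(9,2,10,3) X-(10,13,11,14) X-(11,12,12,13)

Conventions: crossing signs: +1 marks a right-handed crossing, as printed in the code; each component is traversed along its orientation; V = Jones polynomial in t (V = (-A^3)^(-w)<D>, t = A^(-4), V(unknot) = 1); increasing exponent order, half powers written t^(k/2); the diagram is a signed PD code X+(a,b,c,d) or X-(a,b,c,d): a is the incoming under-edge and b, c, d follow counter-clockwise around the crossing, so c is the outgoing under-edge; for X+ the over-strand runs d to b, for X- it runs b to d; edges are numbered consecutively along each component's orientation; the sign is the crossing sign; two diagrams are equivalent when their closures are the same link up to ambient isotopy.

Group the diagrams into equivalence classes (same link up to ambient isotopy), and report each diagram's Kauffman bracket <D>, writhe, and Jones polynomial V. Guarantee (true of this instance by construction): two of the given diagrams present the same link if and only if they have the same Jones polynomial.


equivalence classes: {D1, D2, D3}
D1 (bracket A^-2 + A^6 - A^10; 8 crossings at w = -2): V = -t^-4 + t^-3 + t^-1
D2 (bracket A^-8 + 1 - A^4; 10 crossings at w = -4): V = -t^-4 + t^-3 + t^-1
V(D3) = -t^-4 + t^-3 + t^-1  (w -6, c 10, <D> = A^-14 + A^-6 - A^-2)
observation: one V(t) for all 3 diagrams — one class (guaranteed)


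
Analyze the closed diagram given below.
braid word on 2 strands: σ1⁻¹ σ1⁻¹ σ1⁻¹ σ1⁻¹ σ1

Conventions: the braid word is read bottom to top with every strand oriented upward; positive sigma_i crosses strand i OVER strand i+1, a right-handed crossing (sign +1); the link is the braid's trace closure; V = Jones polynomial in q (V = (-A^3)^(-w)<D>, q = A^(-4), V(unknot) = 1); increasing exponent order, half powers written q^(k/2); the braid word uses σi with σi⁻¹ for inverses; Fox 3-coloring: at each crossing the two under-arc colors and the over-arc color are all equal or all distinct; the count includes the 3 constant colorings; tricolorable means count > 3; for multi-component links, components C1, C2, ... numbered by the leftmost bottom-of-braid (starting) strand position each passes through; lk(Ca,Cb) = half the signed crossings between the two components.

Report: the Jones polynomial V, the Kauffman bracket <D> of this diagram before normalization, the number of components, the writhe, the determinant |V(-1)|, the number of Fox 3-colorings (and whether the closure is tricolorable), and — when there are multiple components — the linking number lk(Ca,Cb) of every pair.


V = -q^-4 + q^-3 + q^-1
<D> = -A^-5 - A^3 + A^7 (w = -3)
1 component over 5 crossings, w = -3
9 Fox colorings among 3^5, |V(-1)| = 3: tricolorable
why: one generator, power 3: the (2,3) torus pattern


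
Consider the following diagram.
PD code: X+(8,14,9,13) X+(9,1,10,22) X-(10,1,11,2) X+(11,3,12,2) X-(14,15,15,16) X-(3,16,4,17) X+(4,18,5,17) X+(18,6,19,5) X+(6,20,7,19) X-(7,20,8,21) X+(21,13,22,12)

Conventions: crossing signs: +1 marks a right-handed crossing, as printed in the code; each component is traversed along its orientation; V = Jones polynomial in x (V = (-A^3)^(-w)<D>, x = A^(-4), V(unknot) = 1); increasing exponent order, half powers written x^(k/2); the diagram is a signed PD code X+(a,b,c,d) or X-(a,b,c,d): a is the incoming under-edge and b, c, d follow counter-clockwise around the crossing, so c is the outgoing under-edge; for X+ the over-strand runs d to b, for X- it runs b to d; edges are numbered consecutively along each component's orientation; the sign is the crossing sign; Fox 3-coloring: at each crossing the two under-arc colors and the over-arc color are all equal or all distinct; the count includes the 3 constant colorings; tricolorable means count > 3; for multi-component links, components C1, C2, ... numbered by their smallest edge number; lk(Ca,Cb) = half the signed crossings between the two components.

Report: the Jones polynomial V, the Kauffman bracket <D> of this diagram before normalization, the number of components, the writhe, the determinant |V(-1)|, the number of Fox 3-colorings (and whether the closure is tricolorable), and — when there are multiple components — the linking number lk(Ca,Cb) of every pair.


V(x) = x + x^3 - x^4
bracket: A^-7 - A^-3 - A^5, w = +3
1 component, writhe +3, over 11 crossings
det 3, colorings 9 of 3^11 — tricolorable
observation: w = +3 (over 11 crossings) is diagram-only; (-A^3)^(-3) removes it from V


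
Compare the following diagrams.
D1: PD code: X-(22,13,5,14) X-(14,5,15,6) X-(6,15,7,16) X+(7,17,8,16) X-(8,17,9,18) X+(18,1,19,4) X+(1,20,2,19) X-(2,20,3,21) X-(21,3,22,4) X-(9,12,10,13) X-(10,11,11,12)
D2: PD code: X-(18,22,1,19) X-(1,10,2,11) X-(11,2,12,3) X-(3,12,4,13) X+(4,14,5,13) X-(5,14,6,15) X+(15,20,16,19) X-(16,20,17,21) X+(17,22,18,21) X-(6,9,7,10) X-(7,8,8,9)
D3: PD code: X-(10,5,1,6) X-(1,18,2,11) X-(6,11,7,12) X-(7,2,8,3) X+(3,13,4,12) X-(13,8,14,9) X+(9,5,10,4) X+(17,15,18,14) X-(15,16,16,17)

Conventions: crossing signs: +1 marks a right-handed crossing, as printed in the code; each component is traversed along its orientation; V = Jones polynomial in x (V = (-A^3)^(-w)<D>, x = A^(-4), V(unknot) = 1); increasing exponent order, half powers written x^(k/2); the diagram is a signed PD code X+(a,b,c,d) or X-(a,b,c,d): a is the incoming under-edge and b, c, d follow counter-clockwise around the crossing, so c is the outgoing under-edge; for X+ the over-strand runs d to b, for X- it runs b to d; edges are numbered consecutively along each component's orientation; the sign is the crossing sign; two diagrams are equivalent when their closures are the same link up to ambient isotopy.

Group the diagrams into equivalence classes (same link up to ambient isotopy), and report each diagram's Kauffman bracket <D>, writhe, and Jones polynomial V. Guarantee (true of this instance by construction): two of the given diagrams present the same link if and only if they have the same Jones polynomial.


grouping into links: {D1, D2} | {D3}
V(D1) = x^(-9/2) - x^(-5/2) - x^(-3/2) - x^(-1/2)  (w -5, c 11, <D> = A^-13 + A^-9 + A^-5 - A^3)
D2 (bracket A^-13 + A^-9 + A^-5 - A^3; 11 crossings at w = -5): V = x^(-9/2) - x^(-5/2) - x^(-3/2) - x^(-1/2)
D3 (bracket A^-7 + A; 9 crossings at w = -3): V = -x^(-5/2) - x^(-1/2)
why: comparing 3 Jones polynomials yields 2 groups


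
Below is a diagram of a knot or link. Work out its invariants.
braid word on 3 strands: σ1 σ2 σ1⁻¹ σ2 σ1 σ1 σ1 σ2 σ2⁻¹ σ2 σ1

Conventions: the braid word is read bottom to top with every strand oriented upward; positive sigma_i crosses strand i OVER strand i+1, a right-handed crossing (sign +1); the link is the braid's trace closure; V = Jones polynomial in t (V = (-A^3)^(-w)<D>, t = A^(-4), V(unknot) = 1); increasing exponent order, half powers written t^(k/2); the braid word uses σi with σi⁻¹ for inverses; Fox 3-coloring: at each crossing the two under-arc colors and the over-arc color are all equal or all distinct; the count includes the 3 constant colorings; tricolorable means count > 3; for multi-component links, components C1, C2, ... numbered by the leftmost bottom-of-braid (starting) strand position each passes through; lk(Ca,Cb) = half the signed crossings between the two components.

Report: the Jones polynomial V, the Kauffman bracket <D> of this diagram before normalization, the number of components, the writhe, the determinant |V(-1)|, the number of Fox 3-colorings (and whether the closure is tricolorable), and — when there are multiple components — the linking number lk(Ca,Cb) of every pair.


V = -t^(5/2) - t^(9/2) - t^(13/2) + t^(15/2)
<D> = -A^-9 + A^-5 + A^3 + A^11 (w = +7)
2 components over 11 crossings, w = +7
lk(C1,C2): +2
3 Fox colorings among 3^11, |V(-1)| = 4: not tricolorable
why: summing lk over 1 pair gives +2


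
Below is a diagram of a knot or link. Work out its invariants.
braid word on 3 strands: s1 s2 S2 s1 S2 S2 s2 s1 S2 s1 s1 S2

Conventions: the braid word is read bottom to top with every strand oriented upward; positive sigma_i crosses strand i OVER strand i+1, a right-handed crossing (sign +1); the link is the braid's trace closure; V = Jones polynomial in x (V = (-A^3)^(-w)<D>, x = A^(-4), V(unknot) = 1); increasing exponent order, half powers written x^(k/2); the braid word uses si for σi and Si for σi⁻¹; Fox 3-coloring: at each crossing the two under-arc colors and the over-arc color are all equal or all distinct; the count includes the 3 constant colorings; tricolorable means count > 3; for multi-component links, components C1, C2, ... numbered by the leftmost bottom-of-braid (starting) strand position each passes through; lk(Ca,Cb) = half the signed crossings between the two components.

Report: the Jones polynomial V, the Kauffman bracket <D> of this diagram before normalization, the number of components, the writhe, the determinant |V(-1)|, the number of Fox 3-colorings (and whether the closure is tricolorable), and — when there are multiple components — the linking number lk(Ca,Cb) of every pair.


V = -x^-2 + 3x^-1 - 4 + 6x - 6x^2 + 6x^3 - 5x^4 + 3x^5 - x^6
<D> = -A^-18 + 3A^-14 - 5A^-10 + 6A^-6 - 6A^-2 + 6A^2 - 4A^6 + 3A^10 - A^14 (w = +2)
1 component over 12 crossings, w = +2
3 Fox colorings among 3^12, |V(-1)| = 35: not tricolorable
why: w = +2 (over 12 crossings) is diagram-only; (-A^3)^(-2) removes it from V


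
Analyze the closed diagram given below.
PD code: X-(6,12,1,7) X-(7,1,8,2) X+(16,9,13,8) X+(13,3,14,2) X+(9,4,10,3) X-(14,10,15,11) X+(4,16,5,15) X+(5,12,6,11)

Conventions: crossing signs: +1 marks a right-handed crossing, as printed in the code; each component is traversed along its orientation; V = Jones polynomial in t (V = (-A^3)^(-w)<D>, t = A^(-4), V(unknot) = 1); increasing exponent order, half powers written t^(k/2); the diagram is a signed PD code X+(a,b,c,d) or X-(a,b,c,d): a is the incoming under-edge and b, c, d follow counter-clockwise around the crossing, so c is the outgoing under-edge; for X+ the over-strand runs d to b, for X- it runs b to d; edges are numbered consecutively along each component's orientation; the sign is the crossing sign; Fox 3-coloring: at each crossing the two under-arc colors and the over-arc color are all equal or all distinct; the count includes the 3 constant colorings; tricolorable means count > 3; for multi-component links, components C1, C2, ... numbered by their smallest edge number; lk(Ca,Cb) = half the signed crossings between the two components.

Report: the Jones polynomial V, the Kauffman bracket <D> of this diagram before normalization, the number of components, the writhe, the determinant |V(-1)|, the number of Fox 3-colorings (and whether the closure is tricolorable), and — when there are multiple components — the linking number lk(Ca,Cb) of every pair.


V(t) = 1 + t + t^2 + t^3
bracket: A^-6 + A^-2 + A^2 + A^6, w = +2
3 components, writhe +2, over 8 crossings
lk(C1,C2) = 0
linking number lk(C1,C3) = +1
lk(C2,C3): 0
det 0, colorings 9 of 3^8 — tricolorable
observation: the 3 component pairs carry total linking +1


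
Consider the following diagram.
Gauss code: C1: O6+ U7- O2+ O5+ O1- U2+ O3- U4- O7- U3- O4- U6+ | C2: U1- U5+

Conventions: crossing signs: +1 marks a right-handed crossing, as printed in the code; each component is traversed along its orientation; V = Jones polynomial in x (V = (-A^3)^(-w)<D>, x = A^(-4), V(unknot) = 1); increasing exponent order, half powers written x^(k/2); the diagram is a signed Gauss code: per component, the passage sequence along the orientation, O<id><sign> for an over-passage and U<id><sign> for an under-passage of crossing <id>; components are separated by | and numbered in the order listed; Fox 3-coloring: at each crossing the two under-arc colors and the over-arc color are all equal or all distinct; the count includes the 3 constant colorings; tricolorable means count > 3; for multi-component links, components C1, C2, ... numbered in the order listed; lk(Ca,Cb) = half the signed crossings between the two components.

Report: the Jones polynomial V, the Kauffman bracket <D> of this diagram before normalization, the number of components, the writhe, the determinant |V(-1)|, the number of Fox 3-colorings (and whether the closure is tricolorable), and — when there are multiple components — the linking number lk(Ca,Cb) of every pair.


Jones polynomial: V(x) = x^(-9/2) - x^(-5/2) - x^(-3/2) - x^(-1/2)
<D> = A^-1 + A^3 + A^7 - A^15; writhe -1
components 2, writhe -1 (7 crossings)
linking number lk(C1,C2) = 0
3-colorings: 27 of 3^7, det 0 — tricolorable
note: det 0 = |V(-1)|; divisible by 3, so tricolorable


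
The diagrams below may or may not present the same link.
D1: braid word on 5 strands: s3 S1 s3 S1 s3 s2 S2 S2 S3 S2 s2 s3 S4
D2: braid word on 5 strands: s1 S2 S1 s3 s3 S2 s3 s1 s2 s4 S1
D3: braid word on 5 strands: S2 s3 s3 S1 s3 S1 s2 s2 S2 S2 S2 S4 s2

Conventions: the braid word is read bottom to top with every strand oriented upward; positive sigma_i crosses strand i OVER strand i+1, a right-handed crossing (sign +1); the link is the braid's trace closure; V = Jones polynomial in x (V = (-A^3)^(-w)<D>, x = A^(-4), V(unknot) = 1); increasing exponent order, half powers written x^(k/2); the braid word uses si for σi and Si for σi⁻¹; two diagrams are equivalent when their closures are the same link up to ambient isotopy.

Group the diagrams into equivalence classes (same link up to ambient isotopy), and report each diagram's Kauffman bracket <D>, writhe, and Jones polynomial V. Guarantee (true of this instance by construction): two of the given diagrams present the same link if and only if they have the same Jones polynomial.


classes: {D1, D3} | {D2}
V(D1) = -x^(-3/2) - 2x^(1/2) + x^(3/2) - x^(5/2) + x^(7/2)  [13 crossings, <D> = -A^-17 + A^-13 - A^-9 + 2A^-5 + A^3, w = -1]
V(D2) = -x^(1/2) - x^(3/2) - x^(5/2) + x^(9/2)  (w +3, c 11, <D> = -A^-9 + A^-1 + A^3 + A^7)
V(D3) = -x^(-3/2) - 2x^(1/2) + x^(3/2) - x^(5/2) + x^(7/2)  [13 crossings, <D> = -A^-17 + A^-13 - A^-9 + 2A^-5 + A^3, w = -1]
note: comparing 3 Jones polynomials yields 2 groups


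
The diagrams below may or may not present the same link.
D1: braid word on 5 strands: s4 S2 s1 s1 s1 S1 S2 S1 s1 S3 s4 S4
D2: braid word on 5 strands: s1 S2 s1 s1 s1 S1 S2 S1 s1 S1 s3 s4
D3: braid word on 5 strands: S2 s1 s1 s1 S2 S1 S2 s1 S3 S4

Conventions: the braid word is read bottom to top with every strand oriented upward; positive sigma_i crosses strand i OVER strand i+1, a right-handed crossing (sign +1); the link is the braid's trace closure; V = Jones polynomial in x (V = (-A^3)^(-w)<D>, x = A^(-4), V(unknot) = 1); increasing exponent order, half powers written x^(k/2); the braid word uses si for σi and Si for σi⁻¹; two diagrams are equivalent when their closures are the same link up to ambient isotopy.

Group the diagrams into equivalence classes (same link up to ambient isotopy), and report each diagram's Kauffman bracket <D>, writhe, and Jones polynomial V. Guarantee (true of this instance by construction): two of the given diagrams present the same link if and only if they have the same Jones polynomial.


classes: {D1, D2, D3}
V(D1) = x^-2 + 2 + x^2  [12 crossings, <D> = A^-8 + 2 + A^8, w = 0]
D2 (bracket A^-2 + 2A^6 + A^14; 12 crossings at w = +2): V = x^-2 + 2 + x^2
D3 (bracket A^-14 + 2A^-6 + A^2; 10 crossings at w = -2): V = x^-2 + 2 + x^2
note: one V(x) for all 3 diagrams — one class (guaranteed)


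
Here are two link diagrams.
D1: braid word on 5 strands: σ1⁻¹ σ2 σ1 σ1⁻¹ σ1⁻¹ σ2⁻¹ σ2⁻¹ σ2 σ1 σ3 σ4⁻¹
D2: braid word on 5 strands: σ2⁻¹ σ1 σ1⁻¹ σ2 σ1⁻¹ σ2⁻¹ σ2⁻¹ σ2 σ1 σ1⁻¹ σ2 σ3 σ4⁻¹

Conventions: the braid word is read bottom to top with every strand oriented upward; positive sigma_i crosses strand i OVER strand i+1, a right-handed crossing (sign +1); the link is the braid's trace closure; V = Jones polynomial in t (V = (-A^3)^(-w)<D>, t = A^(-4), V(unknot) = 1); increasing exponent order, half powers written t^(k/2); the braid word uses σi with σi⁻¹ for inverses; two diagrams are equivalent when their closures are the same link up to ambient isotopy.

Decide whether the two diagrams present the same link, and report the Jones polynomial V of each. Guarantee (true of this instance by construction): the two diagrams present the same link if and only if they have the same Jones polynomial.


equivalent: yes
D1 (bracket A^-5 + A^-1; 11 crossings at w = -1): V = -t^(-1/2) - t^(1/2)
D2 (bracket A^-5 + A^-1; 13 crossings at w = -1): V = -t^(-1/2) - t^(1/2)
key observation: one V(t) for all 2 diagrams — one class (guaranteed)


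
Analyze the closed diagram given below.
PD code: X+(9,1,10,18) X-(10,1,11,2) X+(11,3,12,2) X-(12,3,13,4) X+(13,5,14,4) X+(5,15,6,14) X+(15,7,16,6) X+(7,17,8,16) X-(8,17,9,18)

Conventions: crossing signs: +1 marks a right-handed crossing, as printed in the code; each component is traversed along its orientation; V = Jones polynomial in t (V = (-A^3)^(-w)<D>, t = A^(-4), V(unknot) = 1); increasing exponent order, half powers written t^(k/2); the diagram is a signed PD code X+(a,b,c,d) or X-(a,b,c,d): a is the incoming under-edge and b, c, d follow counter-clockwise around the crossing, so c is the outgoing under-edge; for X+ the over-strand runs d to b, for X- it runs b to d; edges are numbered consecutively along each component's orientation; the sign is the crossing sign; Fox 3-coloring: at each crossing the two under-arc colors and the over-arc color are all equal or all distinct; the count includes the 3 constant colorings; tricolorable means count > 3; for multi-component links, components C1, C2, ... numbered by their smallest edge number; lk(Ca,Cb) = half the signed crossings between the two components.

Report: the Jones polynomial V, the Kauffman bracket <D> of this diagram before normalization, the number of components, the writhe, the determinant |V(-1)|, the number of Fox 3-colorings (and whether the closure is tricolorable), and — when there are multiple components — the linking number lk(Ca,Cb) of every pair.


V(t) = t + t^3 - t^4
bracket: A^-7 - A^-3 - A^5, w = +3
1 component, writhe +3, over 9 crossings
det 3, colorings 9 of 3^9 — tricolorable
observation: w = +3 shifts under R1 moves; the (-A^3)^(-3) factor cancels that in V


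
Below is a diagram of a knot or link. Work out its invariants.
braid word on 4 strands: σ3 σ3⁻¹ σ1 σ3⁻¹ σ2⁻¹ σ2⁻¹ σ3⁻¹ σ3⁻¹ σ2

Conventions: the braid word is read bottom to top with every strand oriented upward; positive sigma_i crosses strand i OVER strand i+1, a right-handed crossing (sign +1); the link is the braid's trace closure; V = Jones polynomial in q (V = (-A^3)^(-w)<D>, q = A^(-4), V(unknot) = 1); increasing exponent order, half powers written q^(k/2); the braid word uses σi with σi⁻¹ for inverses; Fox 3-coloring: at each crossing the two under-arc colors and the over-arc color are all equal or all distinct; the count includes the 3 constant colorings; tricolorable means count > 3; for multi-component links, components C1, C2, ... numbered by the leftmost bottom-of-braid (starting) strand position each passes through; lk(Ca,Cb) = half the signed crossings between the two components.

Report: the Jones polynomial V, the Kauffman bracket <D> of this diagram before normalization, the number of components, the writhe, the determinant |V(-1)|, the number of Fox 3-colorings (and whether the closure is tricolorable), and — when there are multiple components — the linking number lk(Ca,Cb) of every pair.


Jones polynomial: V(q) = -q^-6 + q^-5 - q^-4 + 2q^-3 - q^-2 + q^-1
<D> = -A^-5 + A^-1 - 2A^3 + A^7 - A^11 + A^15; writhe -3
components 1, writhe -3 (9 crossings)
3-colorings: 3 of 3^9, det 7 — not tricolorable
note: free reduction leaves σ1 σ3⁻¹ σ2⁻¹ σ2⁻¹ σ3⁻¹ σ3⁻¹ σ2 of the original 9 letters


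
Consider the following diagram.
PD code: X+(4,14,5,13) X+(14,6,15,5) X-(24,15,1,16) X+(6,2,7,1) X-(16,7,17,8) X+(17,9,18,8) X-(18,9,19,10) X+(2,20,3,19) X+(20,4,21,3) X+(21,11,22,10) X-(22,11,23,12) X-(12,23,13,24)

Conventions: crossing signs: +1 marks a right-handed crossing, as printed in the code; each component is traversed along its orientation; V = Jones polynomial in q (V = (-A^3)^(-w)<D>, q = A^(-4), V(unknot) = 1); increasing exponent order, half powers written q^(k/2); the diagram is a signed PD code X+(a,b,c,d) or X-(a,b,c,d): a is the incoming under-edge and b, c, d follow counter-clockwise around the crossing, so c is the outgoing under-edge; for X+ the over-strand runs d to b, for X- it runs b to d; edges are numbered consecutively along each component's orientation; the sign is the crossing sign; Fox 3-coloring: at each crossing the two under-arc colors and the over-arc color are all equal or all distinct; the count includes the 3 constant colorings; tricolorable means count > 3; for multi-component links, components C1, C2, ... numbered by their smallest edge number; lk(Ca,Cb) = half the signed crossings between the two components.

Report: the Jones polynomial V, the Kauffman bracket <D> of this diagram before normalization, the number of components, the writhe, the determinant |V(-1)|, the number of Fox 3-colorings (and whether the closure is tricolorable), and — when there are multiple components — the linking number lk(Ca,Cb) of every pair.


V(q) = -q^-2 + 3q^-1 - 4 + 6q - 6q^2 + 6q^3 - 5q^4 + 3q^5 - q^6
bracket: -A^-18 + 3A^-14 - 5A^-10 + 6A^-6 - 6A^-2 + 6A^2 - 4A^6 + 3A^10 - A^14, w = +2
1 component, writhe +2, over 12 crossings
det 35, colorings 3 of 3^12 — not tricolorable
observation: |V(-1)| = 35: so not tricolorable, since 3 does not divide 35


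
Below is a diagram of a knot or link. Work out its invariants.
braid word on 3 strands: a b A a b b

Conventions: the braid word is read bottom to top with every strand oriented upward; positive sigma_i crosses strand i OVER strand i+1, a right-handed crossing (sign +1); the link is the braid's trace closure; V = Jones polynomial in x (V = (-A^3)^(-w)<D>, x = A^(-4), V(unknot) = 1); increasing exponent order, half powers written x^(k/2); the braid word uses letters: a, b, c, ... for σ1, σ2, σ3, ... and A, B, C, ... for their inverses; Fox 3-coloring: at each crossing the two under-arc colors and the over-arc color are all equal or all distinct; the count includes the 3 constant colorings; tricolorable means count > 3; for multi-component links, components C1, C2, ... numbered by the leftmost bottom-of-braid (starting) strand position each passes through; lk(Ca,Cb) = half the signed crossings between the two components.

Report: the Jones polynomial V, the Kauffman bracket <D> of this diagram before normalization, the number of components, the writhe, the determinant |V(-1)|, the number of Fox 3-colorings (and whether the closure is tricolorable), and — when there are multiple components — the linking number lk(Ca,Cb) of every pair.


V(x) = x + x^3 - x^4
bracket: -A^-4 + 1 + A^8, w = +4
1 component, writhe +4, over 6 crossings
det 3, colorings 9 of 3^6 — tricolorable
observation: |V(-1)| = 3: so tricolorable, since 3 divides 3


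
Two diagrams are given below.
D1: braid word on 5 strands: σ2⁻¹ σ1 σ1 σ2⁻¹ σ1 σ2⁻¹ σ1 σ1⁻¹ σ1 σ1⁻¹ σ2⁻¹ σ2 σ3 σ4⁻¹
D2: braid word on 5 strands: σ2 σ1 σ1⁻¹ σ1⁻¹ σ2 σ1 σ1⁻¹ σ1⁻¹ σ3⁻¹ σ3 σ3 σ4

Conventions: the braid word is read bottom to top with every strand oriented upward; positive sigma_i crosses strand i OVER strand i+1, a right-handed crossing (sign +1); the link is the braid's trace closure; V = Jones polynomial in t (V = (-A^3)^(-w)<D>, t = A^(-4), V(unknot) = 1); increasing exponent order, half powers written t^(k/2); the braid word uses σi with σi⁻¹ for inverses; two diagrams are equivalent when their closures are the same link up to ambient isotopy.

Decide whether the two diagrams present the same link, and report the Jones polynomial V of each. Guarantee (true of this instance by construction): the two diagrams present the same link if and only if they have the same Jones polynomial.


same link: no
V(D1) = -t^-3 + 2t^-2 - 2t^-1 + 3 - 2t + 2t^2 - t^3  [14 crossings, <D> = -A^-12 + 2A^-8 - 2A^-4 + 3 - 2A^4 + 2A^8 - A^12, w = 0]
V(D2) = t^-2 - t^-1 + 1 - t + t^2  (w +2, c 12, <D> = A^-2 - A^2 + A^6 - A^10 + A^14)
note: comparing 2 Jones polynomials yields 2 groups


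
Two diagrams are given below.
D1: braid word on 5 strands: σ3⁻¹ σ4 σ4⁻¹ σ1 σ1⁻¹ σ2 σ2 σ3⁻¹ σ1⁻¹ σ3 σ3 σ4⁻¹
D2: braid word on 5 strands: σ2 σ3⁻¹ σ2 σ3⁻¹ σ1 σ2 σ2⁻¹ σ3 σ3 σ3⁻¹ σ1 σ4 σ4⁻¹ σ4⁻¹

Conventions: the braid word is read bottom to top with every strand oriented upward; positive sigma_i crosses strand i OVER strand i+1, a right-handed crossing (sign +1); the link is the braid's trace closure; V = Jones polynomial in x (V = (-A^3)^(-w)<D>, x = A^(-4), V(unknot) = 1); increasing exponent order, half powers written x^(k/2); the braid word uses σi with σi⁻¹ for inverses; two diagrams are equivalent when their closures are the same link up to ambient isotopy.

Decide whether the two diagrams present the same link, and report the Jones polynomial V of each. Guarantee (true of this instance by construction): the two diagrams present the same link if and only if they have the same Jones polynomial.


equivalent: no
D1 (bracket A^-12 + A^-8 + A^-4 + 1; 12 crossings at w = 0): V = 1 + x + x^2 + x^3
V(D2) = x + 2x^3 + x^5  [14 crossings, <D> = A^-14 + 2A^-6 + A^2, w = +2]
observation: comparing 2 Jones polynomials yields 2 groups


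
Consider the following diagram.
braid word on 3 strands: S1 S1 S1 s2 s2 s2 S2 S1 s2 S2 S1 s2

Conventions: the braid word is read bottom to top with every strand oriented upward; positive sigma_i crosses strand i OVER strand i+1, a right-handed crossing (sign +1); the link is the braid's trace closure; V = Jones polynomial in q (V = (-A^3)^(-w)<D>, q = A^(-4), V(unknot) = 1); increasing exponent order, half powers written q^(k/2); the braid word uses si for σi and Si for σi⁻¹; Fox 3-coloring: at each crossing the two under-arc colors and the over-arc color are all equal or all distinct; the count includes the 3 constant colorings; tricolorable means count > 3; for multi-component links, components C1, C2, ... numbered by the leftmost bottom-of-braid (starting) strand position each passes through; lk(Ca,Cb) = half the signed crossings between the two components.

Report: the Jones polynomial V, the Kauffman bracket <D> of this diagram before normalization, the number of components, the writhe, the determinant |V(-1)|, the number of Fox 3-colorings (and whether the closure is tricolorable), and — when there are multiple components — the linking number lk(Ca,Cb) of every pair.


Jones polynomial: V(q) = -q^-6 + 2q^-5 - 4q^-4 + 5q^-3 - 4q^-2 + 5q^-1 - 3 + 2q - q^2
<D> = -A^-14 + 2A^-10 - 3A^-6 + 5A^-2 - 4A^2 + 5A^6 - 4A^10 + 2A^14 - A^18; writhe -2
components 1, writhe -2 (12 crossings)
3-colorings: 9 of 3^12, det 27 — tricolorable
note: det 27 = |V(-1)|; divisible by 3, so tricolorable


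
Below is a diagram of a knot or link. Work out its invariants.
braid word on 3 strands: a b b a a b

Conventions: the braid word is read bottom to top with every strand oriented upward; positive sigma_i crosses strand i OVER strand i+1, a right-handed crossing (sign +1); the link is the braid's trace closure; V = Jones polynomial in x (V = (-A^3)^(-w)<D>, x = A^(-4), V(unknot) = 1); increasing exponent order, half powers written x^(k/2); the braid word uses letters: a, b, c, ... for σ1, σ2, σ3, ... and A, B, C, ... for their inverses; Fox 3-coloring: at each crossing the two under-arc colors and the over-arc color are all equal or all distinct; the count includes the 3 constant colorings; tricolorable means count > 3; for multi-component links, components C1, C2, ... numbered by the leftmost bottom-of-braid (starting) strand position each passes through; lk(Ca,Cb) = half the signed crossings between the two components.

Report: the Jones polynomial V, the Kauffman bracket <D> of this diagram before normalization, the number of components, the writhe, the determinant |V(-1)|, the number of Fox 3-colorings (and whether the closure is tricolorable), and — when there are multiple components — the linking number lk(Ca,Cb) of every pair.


Jones polynomial: V(x) = x^2 + x^4 - x^5 + x^6 - x^7
<D> = -A^-10 + A^-6 - A^-2 + A^2 + A^10; writhe +6
components 1, writhe +6 (6 crossings)
3-colorings: 3 of 3^6, det 5 — not tricolorable
note: w = +6 shifts under R1 moves; the (-A^3)^(-6) factor cancels that in V


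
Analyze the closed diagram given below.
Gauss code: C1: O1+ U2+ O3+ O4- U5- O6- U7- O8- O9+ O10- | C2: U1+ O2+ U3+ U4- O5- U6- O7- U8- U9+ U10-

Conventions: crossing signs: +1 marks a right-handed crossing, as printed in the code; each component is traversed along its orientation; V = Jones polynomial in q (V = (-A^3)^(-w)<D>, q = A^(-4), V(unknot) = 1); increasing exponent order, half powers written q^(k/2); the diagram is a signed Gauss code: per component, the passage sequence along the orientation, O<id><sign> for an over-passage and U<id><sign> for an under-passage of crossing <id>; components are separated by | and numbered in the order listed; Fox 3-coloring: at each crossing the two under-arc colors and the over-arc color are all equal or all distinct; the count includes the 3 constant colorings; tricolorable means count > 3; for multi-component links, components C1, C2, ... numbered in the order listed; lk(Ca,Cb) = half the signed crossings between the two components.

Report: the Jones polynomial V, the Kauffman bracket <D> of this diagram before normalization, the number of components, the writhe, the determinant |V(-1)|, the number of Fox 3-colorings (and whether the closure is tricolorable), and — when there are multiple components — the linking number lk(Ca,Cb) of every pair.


V = -q^(-5/2) - q^(-1/2)
<D> = -A^-4 - A^4 (w = -2)
2 components over 10 crossings, w = -2
lk(C1,C2): -1
3 Fox colorings among 3^10, |V(-1)| = 2: not tricolorable
why: summing lk over 1 pair gives -1


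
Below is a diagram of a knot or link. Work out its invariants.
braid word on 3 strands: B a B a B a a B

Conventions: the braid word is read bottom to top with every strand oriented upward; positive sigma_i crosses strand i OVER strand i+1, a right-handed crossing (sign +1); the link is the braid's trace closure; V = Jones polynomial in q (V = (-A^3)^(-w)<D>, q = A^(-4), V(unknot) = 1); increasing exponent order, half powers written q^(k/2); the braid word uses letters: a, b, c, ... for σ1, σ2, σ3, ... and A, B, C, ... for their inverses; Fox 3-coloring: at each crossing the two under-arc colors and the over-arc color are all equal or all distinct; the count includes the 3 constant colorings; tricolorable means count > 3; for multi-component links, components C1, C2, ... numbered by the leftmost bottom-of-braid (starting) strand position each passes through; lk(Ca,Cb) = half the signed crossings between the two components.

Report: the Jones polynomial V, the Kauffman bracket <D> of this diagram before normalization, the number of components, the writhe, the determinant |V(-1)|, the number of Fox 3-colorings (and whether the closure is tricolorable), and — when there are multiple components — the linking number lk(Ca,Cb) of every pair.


Jones polynomial: V(q) = q^-4 - 3q^-3 + 5q^-2 - 6q^-1 + 7 - 6q + 5q^2 - 3q^3 + q^4
<D> = A^-16 - 3A^-12 + 5A^-8 - 6A^-4 + 7 - 6A^4 + 5A^8 - 3A^12 + A^16; writhe 0
components 1, writhe 0 (8 crossings)
3-colorings: 3 of 3^8, det 37 — not tricolorable
note: |V(-1)| = 37: so not tricolorable, since 3 does not divide 37


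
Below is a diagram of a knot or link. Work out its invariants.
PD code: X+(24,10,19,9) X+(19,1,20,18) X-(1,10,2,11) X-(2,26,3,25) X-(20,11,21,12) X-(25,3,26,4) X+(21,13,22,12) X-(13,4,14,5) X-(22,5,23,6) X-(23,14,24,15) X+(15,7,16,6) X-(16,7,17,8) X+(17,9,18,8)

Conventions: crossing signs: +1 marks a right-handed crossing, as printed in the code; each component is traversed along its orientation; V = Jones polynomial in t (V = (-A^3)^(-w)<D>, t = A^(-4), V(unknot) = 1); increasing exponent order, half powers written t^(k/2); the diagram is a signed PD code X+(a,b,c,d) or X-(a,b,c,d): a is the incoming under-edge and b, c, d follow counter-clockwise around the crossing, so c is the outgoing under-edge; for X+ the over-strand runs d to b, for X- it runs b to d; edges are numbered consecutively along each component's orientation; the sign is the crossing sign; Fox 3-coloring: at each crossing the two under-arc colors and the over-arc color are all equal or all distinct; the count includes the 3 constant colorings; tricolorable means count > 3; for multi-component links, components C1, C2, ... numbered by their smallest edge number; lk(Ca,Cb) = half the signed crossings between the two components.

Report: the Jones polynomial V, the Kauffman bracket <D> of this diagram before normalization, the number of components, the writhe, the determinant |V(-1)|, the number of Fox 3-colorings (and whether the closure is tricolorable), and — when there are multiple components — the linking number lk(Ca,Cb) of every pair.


Jones polynomial: V(t) = t^-3 + t^-2 + t^-1 + 1
<D> = -A^-9 - A^-5 - A^-1 - A^3; writhe -3
components 3, writhe -3 (13 crossings)
linking number lk(C1,C2) = 0
lk(C1,C3): -1
lk(C2,C3) = 0
3-colorings: 9 of 3^13, det 0 — tricolorable
note: |V(-1)| = 0: so tricolorable, since 3 divides 0


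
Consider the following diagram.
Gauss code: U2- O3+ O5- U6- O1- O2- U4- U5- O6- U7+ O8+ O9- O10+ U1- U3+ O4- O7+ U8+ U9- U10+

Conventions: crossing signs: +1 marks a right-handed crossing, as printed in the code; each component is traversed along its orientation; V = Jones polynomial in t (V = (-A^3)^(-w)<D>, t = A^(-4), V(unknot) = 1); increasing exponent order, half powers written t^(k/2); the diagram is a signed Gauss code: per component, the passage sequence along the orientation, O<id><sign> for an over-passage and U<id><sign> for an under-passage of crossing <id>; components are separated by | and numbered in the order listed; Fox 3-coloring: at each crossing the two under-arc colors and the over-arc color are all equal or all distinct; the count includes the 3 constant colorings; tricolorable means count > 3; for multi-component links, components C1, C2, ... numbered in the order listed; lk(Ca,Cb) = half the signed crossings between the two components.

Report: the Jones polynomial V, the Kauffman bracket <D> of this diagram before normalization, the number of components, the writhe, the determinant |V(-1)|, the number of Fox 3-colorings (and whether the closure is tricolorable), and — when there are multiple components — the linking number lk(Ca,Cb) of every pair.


V(t) = -t^-5 + t^-4 - t^-3 + 2t^-2 - t^-1 + 2 - t
bracket: -A^-10 + 2A^-6 - A^-2 + 2A^2 - A^6 + A^10 - A^14, w = -2
1 component, writhe -2, over 10 crossings
det 9, colorings 9 of 3^10 — tricolorable
observation: w = -2 (over 10 crossings) is diagram-only; (-A^3)^(2) removes it from V


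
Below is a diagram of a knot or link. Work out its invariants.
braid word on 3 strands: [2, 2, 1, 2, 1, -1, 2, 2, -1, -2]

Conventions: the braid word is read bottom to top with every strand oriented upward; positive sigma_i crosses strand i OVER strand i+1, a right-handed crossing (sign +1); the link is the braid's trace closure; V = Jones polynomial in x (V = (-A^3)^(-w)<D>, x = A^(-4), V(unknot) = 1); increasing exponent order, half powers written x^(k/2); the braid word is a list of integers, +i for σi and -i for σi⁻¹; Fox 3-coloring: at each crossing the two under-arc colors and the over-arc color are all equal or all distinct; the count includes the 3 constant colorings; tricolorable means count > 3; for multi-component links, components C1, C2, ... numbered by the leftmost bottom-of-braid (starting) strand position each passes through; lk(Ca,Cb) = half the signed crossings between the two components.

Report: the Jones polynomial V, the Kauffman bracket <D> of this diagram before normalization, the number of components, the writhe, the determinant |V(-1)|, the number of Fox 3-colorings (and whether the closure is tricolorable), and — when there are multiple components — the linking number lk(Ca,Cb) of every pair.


V = x + x^3 - x^4
<D> = -A^-4 + 1 + A^8 (w = +4)
1 component over 10 crossings, w = +4
9 Fox colorings among 3^10, |V(-1)| = 3: tricolorable
why: w = +4 shifts under R1 moves; the (-A^3)^(-4) factor cancels that in V


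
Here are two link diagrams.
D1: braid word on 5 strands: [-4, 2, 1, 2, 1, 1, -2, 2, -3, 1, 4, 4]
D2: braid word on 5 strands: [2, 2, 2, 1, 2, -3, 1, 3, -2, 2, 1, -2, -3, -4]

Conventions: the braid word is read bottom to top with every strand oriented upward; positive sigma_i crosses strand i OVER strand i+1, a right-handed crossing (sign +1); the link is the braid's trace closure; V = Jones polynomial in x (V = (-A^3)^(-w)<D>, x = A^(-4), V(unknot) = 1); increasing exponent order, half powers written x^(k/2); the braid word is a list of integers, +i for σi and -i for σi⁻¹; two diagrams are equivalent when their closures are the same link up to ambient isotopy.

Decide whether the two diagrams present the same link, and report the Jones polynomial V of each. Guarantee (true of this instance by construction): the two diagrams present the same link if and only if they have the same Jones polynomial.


equivalent: yes
D1 (bracket -A^-10 + A^-6 - A^-2 + A^2 + A^10; 12 crossings at w = +6): V = x^2 + x^4 - x^5 + x^6 - x^7
D2 (bracket -A^-16 + A^-12 - A^-8 + A^-4 + A^4; 14 crossings at w = +4): V = x^2 + x^4 - x^5 + x^6 - x^7
key observation: from 12 to 14 crossings by R-moves: one link, two diagrams
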